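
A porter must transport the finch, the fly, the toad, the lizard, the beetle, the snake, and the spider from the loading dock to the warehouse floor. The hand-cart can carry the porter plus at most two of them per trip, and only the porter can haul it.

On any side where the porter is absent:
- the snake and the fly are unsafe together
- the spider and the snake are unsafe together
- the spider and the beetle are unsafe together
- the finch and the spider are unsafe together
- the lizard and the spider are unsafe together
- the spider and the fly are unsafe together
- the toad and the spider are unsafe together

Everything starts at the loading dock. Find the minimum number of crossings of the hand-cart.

11

Counting alone: the porter can take at most 2 across per trip to the warehouse floor, so moving all 7 needs at least 4 loaded trips out, with a return between consecutive ones — at least 7 crossings.
The safety rule pushes this higher. Following every safe sequence of crossings, the most of the 7 that can be at the warehouse floor as the hand-cart arrives there on crossings 7, 9 is 5, 6 respectively — never all 7.
So no plan with fewer than 11 crossings exists, and this one achieves 11:
1. Porter goes to the warehouse floor with the fly and the spider.
2. Porter goes back to the loading dock with the fly.
3. Porter goes to the warehouse floor with the finch and the fly.
4. Porter goes back to the loading dock with the spider.
5. Porter goes to the warehouse floor with the spider and the toad.
6. Porter goes back to the loading dock with the spider.
7. Porter goes to the warehouse floor with the lizard and the spider.
8. Porter goes back to the loading dock with the spider.
9. Porter goes to the warehouse floor with the beetle and the snake.
10. Porter goes back to the loading dock with the fly.
11. Porter goes to the warehouse floor with the fly and the spider.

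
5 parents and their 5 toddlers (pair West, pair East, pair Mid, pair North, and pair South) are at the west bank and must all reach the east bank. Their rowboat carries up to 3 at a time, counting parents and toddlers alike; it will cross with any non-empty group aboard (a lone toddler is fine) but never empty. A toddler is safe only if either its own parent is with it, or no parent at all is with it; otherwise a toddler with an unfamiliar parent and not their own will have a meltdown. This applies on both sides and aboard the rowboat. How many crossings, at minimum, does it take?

Counting alone: each trip to the east bank takes at most 3 across and each return brings at least 1 back, so after t trips out (and t−1 returns) at most 3t − (t−1) of the 10 are across; that first reaches 10 at t = 5, so at least 9 crossings are needed.
The safety rule pushes this higher. Following every safe sequence of crossings, the most of the 10 that can be at the east bank as the rowboat arrives there on crossing 9 is 9 — never all 10.
So no plan with fewer than 11 crossings exists, and this one achieves 11:
1. parent West and toddler West cross → the east bank.
2. parent West crosses ← the west bank.
3. toddler East, toddler Mid, and toddler North cross → the east bank.
4. toddler West crosses ← the west bank.
5. parent East, parent Mid, and parent North cross → the east bank.
6. parent East and toddler East cross ← the west bank.
7. parent East, parent South, and parent West cross → the east bank.
8. toddler Mid crosses ← the west bank.
9. toddler East and toddler West cross → the east bank.
10. toddler West crosses ← the west bank.
11. toddler Mid, toddler South, and toddler West cross → the east bank.

11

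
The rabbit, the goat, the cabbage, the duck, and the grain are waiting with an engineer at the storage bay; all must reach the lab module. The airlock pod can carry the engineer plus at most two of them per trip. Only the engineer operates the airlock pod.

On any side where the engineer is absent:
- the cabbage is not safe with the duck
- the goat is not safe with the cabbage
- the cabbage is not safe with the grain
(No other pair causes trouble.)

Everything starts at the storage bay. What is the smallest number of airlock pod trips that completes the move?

Counting alone: the engineer can take at most 2 across per trip to the lab module, so moving all 5 needs at least 3 loaded trips out, with a return between consecutive ones — at least 5 crossings.
The plan below uses exactly 5 crossings, so it is optimal:
1. Engineer goes to the lab module with the cabbage and the rabbit.
2. Engineer goes back to the storage bay alone.
3. Engineer goes to the lab module with the duck and the goat.
4. Engineer goes back to the storage bay with the cabbage.
5. Engineer goes to the lab module with the cabbage and the grain.

5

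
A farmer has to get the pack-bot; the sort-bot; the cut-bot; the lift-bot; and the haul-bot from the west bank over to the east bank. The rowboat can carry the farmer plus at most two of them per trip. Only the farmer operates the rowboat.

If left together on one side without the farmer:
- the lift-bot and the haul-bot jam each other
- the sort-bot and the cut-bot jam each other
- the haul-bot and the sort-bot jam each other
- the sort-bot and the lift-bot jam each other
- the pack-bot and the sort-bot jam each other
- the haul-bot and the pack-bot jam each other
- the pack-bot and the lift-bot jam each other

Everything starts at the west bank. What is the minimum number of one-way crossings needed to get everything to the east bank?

impossible

Whatever the first load, the items left behind include a forbidden pair without the farmer. No opening move is safe, so no plan exists.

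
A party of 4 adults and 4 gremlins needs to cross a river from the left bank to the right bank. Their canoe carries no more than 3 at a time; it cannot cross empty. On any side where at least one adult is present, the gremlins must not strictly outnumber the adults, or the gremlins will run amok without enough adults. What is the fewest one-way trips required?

Counting alone: each trip to the right bank takes at most 3 across and each return brings at least 1 back, so after t trips out (and t−1 returns) at most 3t − (t−1) of the 8 are across; that first reaches 8 at t = 4, so at least 7 crossings are needed.
The safety rule pushes this higher. Following every safe sequence of crossings, the most of the 8 that can be at the right bank as the canoe arrives there on crossing 7 is 7 — never all 8.
So no plan with fewer than 9 crossings exists, and this one achieves 9:
1. 2 gremlins → the right bank.  (the left bank: 4A 2G; the right bank: 0A 2G)
2. 1 gremlin ← the left bank.  (the left bank: 4A 3G; the right bank: 0A 1G)
3. 3 gremlins → the right bank.  (the left bank: 4A 0G; the right bank: 0A 4G)
4. 1 gremlin ← the left bank.  (the left bank: 4A 1G; the right bank: 0A 3G)
5. 3 adults → the right bank.  (the left bank: 1A 1G; the right bank: 3A 3G)
6. 1 adult and 1 gremlin ← the left bank.  (the left bank: 2A 2G; the right bank: 2A 2G)
7. 2 adults → the right bank.  (the left bank: 0A 2G; the right bank: 4A 2G)
8. 1 gremlin ← the left bank.  (the left bank: 0A 3G; the right bank: 4A 1G)
9. 3 gremlins → the right bank.  (the left bank: 0A 0G; the right bank: 4A 4G)

9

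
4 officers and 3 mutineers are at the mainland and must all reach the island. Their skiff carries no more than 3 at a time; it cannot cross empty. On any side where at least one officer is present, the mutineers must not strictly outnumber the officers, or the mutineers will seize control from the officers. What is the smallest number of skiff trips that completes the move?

5

Counting alone: each trip to the island takes at most 3 across and each return brings at least 1 back, so after t trips out (and t−1 returns) at most 3t − (t−1) of the 7 are across; that first reaches 7 at t = 3, so at least 5 crossings are needed.
The plan below uses exactly 5 crossings, so it is optimal:
1. 3 mutineers → the island.  (the mainland: 4O 0M; the island: 0O 3M)
2. 1 mutineer ← the mainland.  (the mainland: 4O 1M; the island: 0O 2M)
3. 3 officers → the island.  (the mainland: 1O 1M; the island: 3O 2M)
4. 1 officer ← the mainland.  (the mainland: 2O 1M; the island: 2O 2M)
5. 2 officers and 1 mutineer → the island.  (the mainland: 0O 0M; the island: 4O 3M)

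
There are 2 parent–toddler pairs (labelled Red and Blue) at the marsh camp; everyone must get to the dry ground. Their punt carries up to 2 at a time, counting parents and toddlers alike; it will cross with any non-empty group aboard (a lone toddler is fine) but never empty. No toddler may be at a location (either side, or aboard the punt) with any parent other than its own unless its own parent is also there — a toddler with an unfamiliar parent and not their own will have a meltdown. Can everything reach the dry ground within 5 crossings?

Yes — this plan uses 5 crossings (≤ 5):
1. parent Red and toddler Red cross → the dry ground.
2. parent Red crosses ← the marsh camp.
3. parent Blue and parent Red cross → the dry ground.
4. parent Blue crosses ← the marsh camp.
5. parent Blue and toddler Blue cross → the dry ground.

Yes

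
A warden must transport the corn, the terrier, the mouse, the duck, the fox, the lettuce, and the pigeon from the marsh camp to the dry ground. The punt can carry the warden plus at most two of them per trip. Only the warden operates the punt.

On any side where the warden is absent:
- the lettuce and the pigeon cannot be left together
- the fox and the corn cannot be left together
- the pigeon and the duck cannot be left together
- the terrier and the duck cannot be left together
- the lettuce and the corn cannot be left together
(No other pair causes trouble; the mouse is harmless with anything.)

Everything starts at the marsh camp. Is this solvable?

Whatever the first load, the items left behind include a forbidden pair without the warden. No opening move is safe, so no plan exists.

No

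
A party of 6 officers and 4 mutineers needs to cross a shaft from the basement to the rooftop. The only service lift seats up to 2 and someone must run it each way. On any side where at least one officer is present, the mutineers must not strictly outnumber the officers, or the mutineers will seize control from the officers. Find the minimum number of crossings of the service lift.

Counting alone: each trip to the rooftop takes at most 2 across and each return brings at least 1 back, so after t trips out (and t−1 returns) at most 2t − (t−1) of the 10 are across; that first reaches 10 at t = 9, so at least 17 crossings are needed.
The plan below uses exactly 17 crossings, so it is optimal:
1. 2 mutineers → the rooftop.  (the basement: 6O 2M; the rooftop: 0O 2M)
2. 1 mutineer ← the basement.  (the basement: 6O 3M; the rooftop: 0O 1M)
3. 2 mutineers → the rooftop.  (the basement: 6O 1M; the rooftop: 0O 3M)
4. 1 mutineer ← the basement.  (the basement: 6O 2M; the rooftop: 0O 2M)
5. 2 officers → the rooftop.  (the basement: 4O 2M; the rooftop: 2O 2M)
6. 1 mutineer ← the basement.  (the basement: 4O 3M; the rooftop: 2O 1M)
7. 1 officer and 1 mutineer → the rooftop.  (the basement: 3O 2M; the rooftop: 3O 2M)
8. 1 mutineer ← the basement.  (the basement: 3O 3M; the rooftop: 3O 1M)
9. 2 mutineers → the rooftop.  (the basement: 3O 1M; the rooftop: 3O 3M)
10. 1 mutineer ← the basement.  (the basement: 3O 2M; the rooftop: 3O 2M)
11. 1 officer and 1 mutineer → the rooftop.  (the basement: 2O 1M; the rooftop: 4O 3M)
12. 1 mutineer ← the basement.  (the basement: 2O 2M; the rooftop: 4O 2M)
13. 2 mutineers → the rooftop.  (the basement: 2O 0M; the rooftop: 4O 4M)
14. 1 mutineer ← the basement.  (the basement: 2O 1M; the rooftop: 4O 3M)
15. 1 officer and 1 mutineer → the rooftop.  (the basement: 1O 0M; the rooftop: 5O 4M)
16. 1 mutineer ← the basement.  (the basement: 1O 1M; the rooftop: 5O 3M)
17. 1 officer and 1 mutineer → the rooftop.  (the basement: 0O 0M; the rooftop: 6O 4M)

17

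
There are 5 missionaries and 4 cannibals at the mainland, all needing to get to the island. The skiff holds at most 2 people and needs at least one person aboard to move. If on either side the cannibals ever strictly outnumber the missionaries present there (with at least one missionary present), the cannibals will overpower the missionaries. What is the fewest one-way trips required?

Counting alone: each trip to the island takes at most 2 across and each return brings at least 1 back, so after t trips out (and t−1 returns) at most 2t − (t−1) of the 9 are across; that first reaches 9 at t = 8, so at least 15 crossings are needed.
The plan below uses exactly 15 crossings, so it is optimal:
1. 2 cannibals → the island.  (the mainland: 5M 2C; the island: 0M 2C)
2. 1 cannibal ← the mainland.  (the mainland: 5M 3C; the island: 0M 1C)
3. 2 cannibals → the island.  (the mainland: 5M 1C; the island: 0M 3C)
4. 1 cannibal ← the mainland.  (the mainland: 5M 2C; the island: 0M 2C)
5. 2 missionaries → the island.  (the mainland: 3M 2C; the island: 2M 2C)
6. 1 cannibal ← the mainland.  (the mainland: 3M 3C; the island: 2M 1C)
7. 1 missionary and 1 cannibal → the island.  (the mainland: 2M 2C; the island: 3M 2C)
8. 1 missionary ← the mainland.  (the mainland: 3M 2C; the island: 2M 2C)
9. 1 missionary and 1 cannibal → the island.  (the mainland: 2M 1C; the island: 3M 3C)
10. 1 cannibal ← the mainland.  (the mainland: 2M 2C; the island: 3M 2C)
11. 1 missionary and 1 cannibal → the island.  (the mainland: 1M 1C; the island: 4M 3C)
12. 1 missionary ← the mainland.  (the mainland: 2M 1C; the island: 3M 3C)
13. 1 missionary and 1 cannibal → the island.  (the mainland: 1M 0C; the island: 4M 4C)
14. 1 cannibal ← the mainland.  (the mainland: 1M 1C; the island: 4M 3C)
15. 1 missionary and 1 cannibal → the island.  (the mainland: 0M 0C; the island: 5M 4C)

15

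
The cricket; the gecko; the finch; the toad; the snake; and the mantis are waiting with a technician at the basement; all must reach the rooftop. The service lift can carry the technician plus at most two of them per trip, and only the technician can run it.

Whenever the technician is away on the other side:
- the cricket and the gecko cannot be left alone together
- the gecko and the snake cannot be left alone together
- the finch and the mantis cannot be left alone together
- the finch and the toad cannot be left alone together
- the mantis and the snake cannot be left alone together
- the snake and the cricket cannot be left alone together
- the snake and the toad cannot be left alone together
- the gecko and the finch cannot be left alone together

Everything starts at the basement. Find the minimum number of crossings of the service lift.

impossible

Whatever the first load, the items left behind include a forbidden pair without the technician. No opening move is safe, so no plan exists.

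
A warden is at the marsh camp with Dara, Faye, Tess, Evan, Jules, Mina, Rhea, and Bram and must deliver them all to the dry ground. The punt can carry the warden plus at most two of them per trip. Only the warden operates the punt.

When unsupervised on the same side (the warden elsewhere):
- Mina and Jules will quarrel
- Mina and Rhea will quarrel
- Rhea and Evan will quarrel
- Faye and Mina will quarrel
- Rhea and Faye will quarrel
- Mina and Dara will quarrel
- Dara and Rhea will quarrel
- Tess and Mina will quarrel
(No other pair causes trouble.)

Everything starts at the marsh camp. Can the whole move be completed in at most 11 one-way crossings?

No

Counting alone: the warden can take at most 2 across per trip to the dry ground, so moving all 8 needs at least 4 loaded trips out, with a return between consecutive ones — at least 7 crossings.
The safety rule pushes this higher. Following every safe sequence of crossings, the most of the 8 that can be at the dry ground as the punt arrives there on crossings 7, 9, 11 is 5, 6, 7 respectively — never all 8.
So the move cannot be finished within 11 crossings. (The shortest complete plan takes 13:)
1. Warden goes to the dry ground with Mina and Rhea.
2. Warden goes back to the marsh camp with Mina.
3. Warden goes to the dry ground with Mina and Tess.
4. Warden goes back to the marsh camp with Mina.
5. Warden goes to the dry ground with Jules and Mina.
6. Warden goes back to the marsh camp with Mina.
7. Warden goes to the dry ground with Dara and Faye.
8. Warden goes back to the marsh camp with Rhea.
9. Warden goes to the dry ground with Evan and Mina.
10. Warden goes back to the marsh camp with Mina.
11. Warden goes to the dry ground with Bram and Mina.
12. Warden goes back to the marsh camp with Mina.
13. Warden goes to the dry ground with Mina and Rhea.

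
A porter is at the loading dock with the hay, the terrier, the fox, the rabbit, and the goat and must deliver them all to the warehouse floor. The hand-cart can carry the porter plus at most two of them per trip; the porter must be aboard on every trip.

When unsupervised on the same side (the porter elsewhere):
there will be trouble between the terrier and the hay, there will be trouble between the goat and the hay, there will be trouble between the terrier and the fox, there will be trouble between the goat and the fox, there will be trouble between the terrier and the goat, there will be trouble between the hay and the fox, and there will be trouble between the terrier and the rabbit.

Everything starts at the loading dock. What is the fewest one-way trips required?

Whatever the first load, the items left behind include a forbidden pair without the porter. No opening move is safe, so no plan exists.

impossible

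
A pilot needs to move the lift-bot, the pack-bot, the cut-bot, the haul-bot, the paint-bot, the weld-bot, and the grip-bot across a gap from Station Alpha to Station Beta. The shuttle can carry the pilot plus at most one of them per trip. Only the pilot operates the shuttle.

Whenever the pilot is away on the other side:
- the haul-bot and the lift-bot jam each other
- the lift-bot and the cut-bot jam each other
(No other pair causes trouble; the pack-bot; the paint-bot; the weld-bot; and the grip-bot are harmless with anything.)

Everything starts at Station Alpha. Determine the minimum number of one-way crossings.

15

Counting alone: the pilot can take at most 1 across per trip to Station Beta, so moving all 7 needs at least 7 loaded trips out, with a return between consecutive ones — at least 13 crossings.
The safety rule pushes this higher. Following every safe sequence of crossings, the most of the 7 that can be at Station Beta as the shuttle arrives there on crossing 13 is 6 — never all 7.
So no plan with fewer than 15 crossings exists, and this one achieves 15:
1. Pilot goes to Station Beta with the lift-bot.
2. Pilot goes back to Station Alpha alone.
3. Pilot goes to Station Beta with the pack-bot.
4. Pilot goes back to Station Alpha alone.
5. Pilot goes to Station Beta with the cut-bot.
6. Pilot goes back to Station Alpha with the lift-bot.
7. Pilot goes to Station Beta with the haul-bot.
8. Pilot goes back to Station Alpha alone.
9. Pilot goes to Station Beta with the paint-bot.
10. Pilot goes back to Station Alpha alone.
11. Pilot goes to Station Beta with the weld-bot.
12. Pilot goes back to Station Alpha alone.
13. Pilot goes to Station Beta with the grip-bot.
14. Pilot goes back to Station Alpha alone.
15. Pilot goes to Station Beta with the lift-bot.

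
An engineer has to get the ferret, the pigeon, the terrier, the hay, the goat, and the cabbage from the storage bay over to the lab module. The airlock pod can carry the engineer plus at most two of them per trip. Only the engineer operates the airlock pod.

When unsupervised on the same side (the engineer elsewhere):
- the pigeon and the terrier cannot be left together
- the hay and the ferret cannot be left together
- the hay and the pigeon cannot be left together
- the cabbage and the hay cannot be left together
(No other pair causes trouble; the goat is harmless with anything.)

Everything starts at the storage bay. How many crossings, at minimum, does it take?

Counting alone: the engineer can take at most 2 across per trip to the lab module, so moving all 6 needs at least 3 loaded trips out, with a return between consecutive ones — at least 5 crossings.
The safety rule pushes this higher. Following every safe sequence of crossings, the most of the 6 that can be at the lab module as the airlock pod arrives there on crossing 5 is 5 — never all 6.
So no plan with fewer than 7 crossings exists, and this one achieves 7:
1. Engineer goes to the lab module with the hay and the pigeon.
2. Engineer goes back to the storage bay with the pigeon.
3. Engineer goes to the lab module with the ferret and the pigeon.
4. Engineer goes back to the storage bay with the hay.
5. Engineer goes to the lab module with the cabbage and the goat.
6. Engineer goes back to the storage bay alone.
7. Engineer goes to the lab module with the hay and the terrier.

7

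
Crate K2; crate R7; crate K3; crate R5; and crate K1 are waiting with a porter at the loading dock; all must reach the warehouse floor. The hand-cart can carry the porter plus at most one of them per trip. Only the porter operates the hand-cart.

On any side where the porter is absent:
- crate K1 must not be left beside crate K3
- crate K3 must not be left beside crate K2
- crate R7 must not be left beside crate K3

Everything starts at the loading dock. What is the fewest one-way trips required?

Following every safe sequence of crossings from the start, the most of the 5 that can be at the warehouse floor as the hand-cart arrives there on crossings 1, 3, 5 is 1, 2, 3 respectively; the best ever achieved is 3 of 5.
From crossing 7 on, no configuration arises that was not already reachable earlier: only 18 distinct safe configurations (who is on which side, and where the hand-cart is) can ever be reached, none of them has everyone across, and every continuation just revisits them. So no valid plan exists.

impossible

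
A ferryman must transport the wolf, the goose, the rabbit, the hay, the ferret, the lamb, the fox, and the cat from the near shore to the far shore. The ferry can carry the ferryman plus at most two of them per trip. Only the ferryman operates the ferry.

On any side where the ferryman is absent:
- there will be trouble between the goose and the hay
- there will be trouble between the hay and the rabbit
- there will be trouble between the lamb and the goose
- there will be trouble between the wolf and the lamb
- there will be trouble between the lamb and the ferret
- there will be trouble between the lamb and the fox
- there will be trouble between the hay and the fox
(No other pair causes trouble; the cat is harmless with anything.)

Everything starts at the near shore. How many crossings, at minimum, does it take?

9

Counting alone: the ferryman can take at most 2 across per trip to the far shore, so moving all 8 needs at least 4 loaded trips out, with a return between consecutive ones — at least 7 crossings.
The safety rule pushes this higher. Following every safe sequence of crossings, the most of the 8 that can be at the far shore as the ferry arrives there on crossing 7 is 6 — never all 8.
So no plan with fewer than 9 crossings exists, and this one achieves 9:
1. Ferryman goes to the far shore with the hay and the lamb.  [the near shore: the cat, the ferret, the fox, the goose, the rabbit, the wolf | the far shore: the hay, the lamb]
2. Ferryman goes back to the near shore alone.  [the near shore: the cat, the ferret, the fox, the goose, the rabbit, the wolf | the far shore: the hay, the lamb]
3. Ferryman goes to the far shore with the ferret and the wolf.  [the near shore: the cat, the fox, the goose, the rabbit | the far shore: the ferret, the hay, the lamb, the wolf]
4. Ferryman goes back to the near shore with the lamb.  [the near shore: the cat, the fox, the goose, the lamb, the rabbit | the far shore: the ferret, the hay, the wolf]
5. Ferryman goes to the far shore with the fox and the goose.  [the near shore: the cat, the lamb, the rabbit | the far shore: the ferret, the fox, the goose, the hay, the wolf]
6. Ferryman goes back to the near shore with the hay.  [the near shore: the cat, the hay, the lamb, the rabbit | the far shore: the ferret, the fox, the goose, the wolf]
7. Ferryman goes to the far shore with the cat and the rabbit.  [the near shore: the hay, the lamb | the far shore: the cat, the ferret, the fox, the goose, the rabbit, the wolf]
8. Ferryman goes back to the near shore alone.  [the near shore: the hay, the lamb | the far shore: the cat, the ferret, the fox, the goose, the rabbit, the wolf]
9. Ferryman goes to the far shore with the hay and the lamb.  [the near shore: — | the far shore: the cat, the ferret, the fox, the goose, the hay, the lamb, the rabbit, the wolf]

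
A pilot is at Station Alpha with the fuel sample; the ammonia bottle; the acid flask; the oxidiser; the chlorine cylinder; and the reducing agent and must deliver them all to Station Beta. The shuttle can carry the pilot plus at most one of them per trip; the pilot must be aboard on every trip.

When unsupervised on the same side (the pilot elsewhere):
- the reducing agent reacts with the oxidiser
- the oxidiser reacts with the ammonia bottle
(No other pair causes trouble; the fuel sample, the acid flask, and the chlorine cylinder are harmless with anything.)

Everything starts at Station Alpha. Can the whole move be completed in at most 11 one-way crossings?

No

Counting alone: the pilot can take at most 1 across per trip to Station Beta, so moving all 6 needs at least 6 loaded trips out, with a return between consecutive ones — at least 11 crossings.
The safety rule pushes this higher. Following every safe sequence of crossings, the most of the 6 that can be at Station Beta as the shuttle arrives there on crossing 11 is 5 — never all 6.
So the move cannot be finished within 11 crossings. (The shortest complete plan takes 13:)
1. Pilot goes to Station Beta with the oxidiser.
2. Pilot goes back to Station Alpha alone.
3. Pilot goes to Station Beta with the fuel sample.
4. Pilot goes back to Station Alpha alone.
5. Pilot goes to Station Beta with the ammonia bottle.
6. Pilot goes back to Station Alpha with the oxidiser.
7. Pilot goes to Station Beta with the reducing agent.
8. Pilot goes back to Station Alpha alone.
9. Pilot goes to Station Beta with the acid flask.
10. Pilot goes back to Station Alpha alone.
11. Pilot goes to Station Beta with the chlorine cylinder.
12. Pilot goes back to Station Alpha alone.
13. Pilot goes to Station Beta with the oxidiser.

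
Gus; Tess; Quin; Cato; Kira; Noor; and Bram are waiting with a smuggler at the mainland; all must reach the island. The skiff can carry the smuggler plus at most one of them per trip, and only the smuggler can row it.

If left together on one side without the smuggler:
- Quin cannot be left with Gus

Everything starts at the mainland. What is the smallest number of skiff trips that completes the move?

13

Counting alone: the smuggler can take at most 1 across per trip to the island, so moving all 7 needs at least 7 loaded trips out, with a return between consecutive ones — at least 13 crossings.
The plan below uses exactly 13 crossings, so it is optimal:
1. Smuggler goes to the island with Gus.  [the mainland: Bram, Cato, Kira, Noor, Quin, Tess | the island: Gus]
2. Smuggler goes back to the mainland alone.  [the mainland: Bram, Cato, Kira, Noor, Quin, Tess | the island: Gus]
3. Smuggler goes to the island with Tess.  [the mainland: Bram, Cato, Kira, Noor, Quin | the island: Gus, Tess]
4. Smuggler goes back to the mainland alone.  [the mainland: Bram, Cato, Kira, Noor, Quin | the island: Gus, Tess]
5. Smuggler goes to the island with Cato.  [the mainland: Bram, Kira, Noor, Quin | the island: Cato, Gus, Tess]
6. Smuggler goes back to the mainland alone.  [the mainland: Bram, Kira, Noor, Quin | the island: Cato, Gus, Tess]
7. Smuggler goes to the island with Kira.  [the mainland: Bram, Noor, Quin | the island: Cato, Gus, Kira, Tess]
8. Smuggler goes back to the mainland alone.  [the mainland: Bram, Noor, Quin | the island: Cato, Gus, Kira, Tess]
9. Smuggler goes to the island with Noor.  [the mainland: Bram, Quin | the island: Cato, Gus, Kira, Noor, Tess]
10. Smuggler goes back to the mainland alone.  [the mainland: Bram, Quin | the island: Cato, Gus, Kira, Noor, Tess]
11. Smuggler goes to the island with Bram.  [the mainland: Quin | the island: Bram, Cato, Gus, Kira, Noor, Tess]
12. Smuggler goes back to the mainland alone.  [the mainland: Quin | the island: Bram, Cato, Gus, Kira, Noor, Tess]
13. Smuggler goes to the island with Quin.  [the mainland: — | the island: Bram, Cato, Gus, Kira, Noor, Quin, Tess]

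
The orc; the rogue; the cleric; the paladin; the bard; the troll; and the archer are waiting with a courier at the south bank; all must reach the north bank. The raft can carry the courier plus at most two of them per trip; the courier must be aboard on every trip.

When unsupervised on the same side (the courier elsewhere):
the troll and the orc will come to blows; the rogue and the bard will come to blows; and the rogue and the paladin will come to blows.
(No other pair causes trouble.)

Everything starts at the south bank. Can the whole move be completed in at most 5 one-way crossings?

No

Counting alone: the courier can take at most 2 across per trip to the north bank, so moving all 7 needs at least 4 loaded trips out, with a return between consecutive ones — at least 7 crossings.
Since 5 < 7, 5 crossings cannot be enough. (The shortest complete plan in fact takes 7:)
1. Courier goes to the north bank with the orc and the rogue.
2. Courier goes back to the south bank alone.
3. Courier goes to the north bank with the cleric and the paladin.
4. Courier goes back to the south bank with the rogue.
5. Courier goes to the north bank with the archer and the bard.
6. Courier goes back to the south bank alone.
7. Courier goes to the north bank with the rogue and the troll.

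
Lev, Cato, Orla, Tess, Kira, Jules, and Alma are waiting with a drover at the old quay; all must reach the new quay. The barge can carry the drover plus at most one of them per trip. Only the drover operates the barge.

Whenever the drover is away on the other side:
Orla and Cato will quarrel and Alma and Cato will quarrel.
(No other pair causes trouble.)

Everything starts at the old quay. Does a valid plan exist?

Yes

1. Drover goes to the new quay with Cato.  [the old quay: Alma, Jules, Kira, Lev, Orla, Tess | the new quay: Cato]
2. Drover goes back to the old quay alone.  [the old quay: Alma, Jules, Kira, Lev, Orla, Tess | the new quay: Cato]
3. Drover goes to the new quay with Lev.  [the old quay: Alma, Jules, Kira, Orla, Tess | the new quay: Cato, Lev]
4. Drover goes back to the old quay alone.  [the old quay: Alma, Jules, Kira, Orla, Tess | the new quay: Cato, Lev]
5. Drover goes to the new quay with Orla.  [the old quay: Alma, Jules, Kira, Tess | the new quay: Cato, Lev, Orla]
6. Drover goes back to the old quay with Cato.  [the old quay: Alma, Cato, Jules, Kira, Tess | the new quay: Lev, Orla]
7. Drover goes to the new quay with Alma.  [the old quay: Cato, Jules, Kira, Tess | the new quay: Alma, Lev, Orla]
8. Drover goes back to the old quay alone.  [the old quay: Cato, Jules, Kira, Tess | the new quay: Alma, Lev, Orla]
9. Drover goes to the new quay with Tess.  [the old quay: Cato, Jules, Kira | the new quay: Alma, Lev, Orla, Tess]
10. Drover goes back to the old quay alone.  [the old quay: Cato, Jules, Kira | the new quay: Alma, Lev, Orla, Tess]
11. Drover goes to the new quay with Kira.  [the old quay: Cato, Jules | the new quay: Alma, Kira, Lev, Orla, Tess]
12. Drover goes back to the old quay alone.  [the old quay: Cato, Jules | the new quay: Alma, Kira, Lev, Orla, Tess]
13. Drover goes to the new quay with Jules.  [the old quay: Cato | the new quay: Alma, Jules, Kira, Lev, Orla, Tess]
14. Drover goes back to the old quay alone.  [the old quay: Cato | the new quay: Alma, Jules, Kira, Lev, Orla, Tess]
15. Drover goes to the new quay with Cato.  [the old quay: — | the new quay: Alma, Cato, Jules, Kira, Lev, Orla, Tess]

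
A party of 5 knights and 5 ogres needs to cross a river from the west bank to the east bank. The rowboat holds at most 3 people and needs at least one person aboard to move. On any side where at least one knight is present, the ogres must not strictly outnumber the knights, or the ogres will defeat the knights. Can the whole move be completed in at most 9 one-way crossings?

Counting alone: each trip to the east bank takes at most 3 across and each return brings at least 1 back, so after t trips out (and t−1 returns) at most 3t − (t−1) of the 10 are across; that first reaches 10 at t = 5, so at least 9 crossings are needed.
The safety rule pushes this higher. Following every safe sequence of crossings, the most of the 10 that can be at the east bank as the rowboat arrives there on crossing 9 is 9 — never all 10.
So the move cannot be finished within 9 crossings. (The shortest complete plan takes 11:)
1. 2 ogres → the east bank.  (the west bank: 5K 3O; the east bank: 0K 2O)
2. 1 ogre ← the west bank.  (the west bank: 5K 4O; the east bank: 0K 1O)
3. 3 ogres → the east bank.  (the west bank: 5K 1O; the east bank: 0K 4O)
4. 1 ogre ← the west bank.  (the west bank: 5K 2O; the east bank: 0K 3O)
5. 3 knights → the east bank.  (the west bank: 2K 2O; the east bank: 3K 3O)
6. 1 knight and 1 ogre ← the west bank.  (the west bank: 3K 3O; the east bank: 2K 2O)
7. 3 knights → the east bank.  (the west bank: 0K 3O; the east bank: 5K 2O)
8. 1 ogre ← the west bank.  (the west bank: 0K 4O; the east bank: 5K 1O)
9. 2 ogres → the east bank.  (the west bank: 0K 2O; the east bank: 5K 3O)
10. 1 ogre ← the west bank.  (the west bank: 0K 3O; the east bank: 5K 2O)
11. 3 ogres → the east bank.  (the west bank: 0K 0O; the east bank: 5K 5O)

No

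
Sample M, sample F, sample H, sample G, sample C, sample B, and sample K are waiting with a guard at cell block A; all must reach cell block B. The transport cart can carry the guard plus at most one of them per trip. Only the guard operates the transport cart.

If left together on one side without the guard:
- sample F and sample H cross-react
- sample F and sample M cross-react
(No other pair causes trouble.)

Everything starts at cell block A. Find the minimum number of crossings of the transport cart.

15

Counting alone: the guard can take at most 1 across per trip to cell block B, so moving all 7 needs at least 7 loaded trips out, with a return between consecutive ones — at least 13 crossings.
The safety rule pushes this higher. Following every safe sequence of crossings, the most of the 7 that can be at cell block B as the transport cart arrives there on crossing 13 is 6 — never all 7.
So no plan with fewer than 15 crossings exists, and this one achieves 15:
1. Guard goes to cell block B with sample F.  [cell block A: sample B, sample C, sample G, sample H, sample K, sample M | cell block B: sample F]
2. Guard goes back to cell block A alone.  [cell block A: sample B, sample C, sample G, sample H, sample K, sample M | cell block B: sample F]
3. Guard goes to cell block B with sample M.  [cell block A: sample B, sample C, sample G, sample H, sample K | cell block B: sample F, sample M]
4. Guard goes back to cell block A with sample F.  [cell block A: sample B, sample C, sample F, sample G, sample H, sample K | cell block B: sample M]
5. Guard goes to cell block B with sample H.  [cell block A: sample B, sample C, sample F, sample G, sample K | cell block B: sample H, sample M]
6. Guard goes back to cell block A alone.  [cell block A: sample B, sample C, sample F, sample G, sample K | cell block B: sample H, sample M]
7. Guard goes to cell block B with sample G.  [cell block A: sample B, sample C, sample F, sample K | cell block B: sample G, sample H, sample M]
8. Guard goes back to cell block A alone.  [cell block A: sample B, sample C, sample F, sample K | cell block B: sample G, sample H, sample M]
9. Guard goes to cell block B with sample C.  [cell block A: sample B, sample F, sample K | cell block B: sample C, sample G, sample H, sample M]
10. Guard goes back to cell block A alone.  [cell block A: sample B, sample F, sample K | cell block B: sample C, sample G, sample H, sample M]
11. Guard goes to cell block B with sample B.  [cell block A: sample F, sample K | cell block B: sample B, sample C, sample G, sample H, sample M]
12. Guard goes back to cell block A alone.  [cell block A: sample F, sample K | cell block B: sample B, sample C, sample G, sample H, sample M]
13. Guard goes to cell block B with sample K.  [cell block A: sample F | cell block B: sample B, sample C, sample G, sample H, sample K, sample M]
14. Guard goes back to cell block A alone.  [cell block A: sample F | cell block B: sample B, sample C, sample G, sample H, sample K, sample M]
15. Guard goes to cell block B with sample F.  [cell block A: — | cell block B: sample B, sample C, sample F, sample G, sample H, sample K, sample M]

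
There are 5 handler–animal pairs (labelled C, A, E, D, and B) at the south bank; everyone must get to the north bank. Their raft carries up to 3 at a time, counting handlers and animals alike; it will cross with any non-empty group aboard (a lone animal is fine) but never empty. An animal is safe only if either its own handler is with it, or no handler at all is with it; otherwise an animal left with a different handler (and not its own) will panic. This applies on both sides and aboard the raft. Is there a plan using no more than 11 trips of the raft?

Yes — this plan uses 11 crossings (≤ 11):
1. animal C and handler C cross → the north bank.
2. handler C crosses ← the south bank.
3. animal A, animal D, and animal E cross → the north bank.
4. animal C crosses ← the south bank.
5. handler A, handler D, and handler E cross → the north bank.
6. animal A and handler A cross ← the south bank.
7. handler A, handler B, and handler C cross → the north bank.
8. animal E crosses ← the south bank.
9. animal A and animal C cross → the north bank.
10. animal C crosses ← the south bank.
11. animal B, animal C, and animal E cross → the north bank.

Yes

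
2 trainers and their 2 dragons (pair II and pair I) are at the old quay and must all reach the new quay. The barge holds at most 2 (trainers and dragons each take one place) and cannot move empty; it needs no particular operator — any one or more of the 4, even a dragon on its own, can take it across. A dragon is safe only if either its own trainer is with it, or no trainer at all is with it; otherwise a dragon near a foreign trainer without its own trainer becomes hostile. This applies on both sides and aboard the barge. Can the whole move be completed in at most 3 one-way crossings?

Counting alone: each trip to the new quay takes at most 2 across and each return brings at least 1 back, so after t trips out (and t−1 returns) at most 2t − (t−1) of the 4 are across; that first reaches 4 at t = 3, so at least 5 crossings are needed.
Since 3 < 5, 3 crossings cannot be enough. (The shortest complete plan in fact takes 5:)
1. dragon II and trainer II cross → the new quay.
2. trainer II crosses ← the old quay.
3. trainer I and trainer II cross → the new quay.
4. trainer I crosses ← the old quay.
5. dragon I and trainer I cross → the new quay.

No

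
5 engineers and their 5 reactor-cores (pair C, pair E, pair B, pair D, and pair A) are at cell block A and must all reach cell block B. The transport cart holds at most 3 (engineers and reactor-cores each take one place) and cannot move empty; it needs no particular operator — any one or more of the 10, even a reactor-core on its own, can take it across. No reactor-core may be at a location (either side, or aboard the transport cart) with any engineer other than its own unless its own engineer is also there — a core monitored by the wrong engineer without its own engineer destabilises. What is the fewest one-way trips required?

11

Counting alone: each trip to cell block B takes at most 3 across and each return brings at least 1 back, so after t trips out (and t−1 returns) at most 3t − (t−1) of the 10 are across; that first reaches 10 at t = 5, so at least 9 crossings are needed.
The safety rule pushes this higher. Following every safe sequence of crossings, the most of the 10 that can be at cell block B as the transport cart arrives there on crossing 9 is 9 — never all 10.
So no plan with fewer than 11 crossings exists, and this one achieves 11:
1. engineer C and reactor-core C cross → cell block B.
2. engineer C crosses ← cell block A.
3. reactor-core B, reactor-core D, and reactor-core E cross → cell block B.
4. reactor-core C crosses ← cell block A.
5. engineer B, engineer D, and engineer E cross → cell block B.
6. engineer E and reactor-core E cross ← cell block A.
7. engineer A, engineer C, and engineer E cross → cell block B.
8. reactor-core B crosses ← cell block A.
9. reactor-core C and reactor-core E cross → cell block B.
10. reactor-core C crosses ← cell block A.
11. reactor-core A, reactor-core B, and reactor-core C cross → cell block B.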